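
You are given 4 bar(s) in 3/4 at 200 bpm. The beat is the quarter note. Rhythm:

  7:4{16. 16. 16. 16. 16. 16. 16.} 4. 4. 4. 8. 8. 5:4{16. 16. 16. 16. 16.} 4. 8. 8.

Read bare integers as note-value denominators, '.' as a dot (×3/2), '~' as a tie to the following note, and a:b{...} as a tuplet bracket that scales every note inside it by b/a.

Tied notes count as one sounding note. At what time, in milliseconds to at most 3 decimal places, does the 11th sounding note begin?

note 11 onset = 6b = 1800.0ms

1. 0.0ms @ 0 + 64.286ms (3/14)
2. 64.286ms @ 3/14 + 64.286ms (3/14)
3. 128.571ms @ 3/7 + 64.286ms (3/14)
4. 192.857ms @ 9/14 + 64.286ms (3/14)
5. 257.143ms @ 6/7 + 64.286ms (3/14)
6. 321.429ms @ 15/14 + 64.286ms (3/14)
7. 385.714ms @ 9/7 + 64.286ms (3/14)
8. 450.0ms @ 3/2 + 450.0ms (3/2)
9. 900.0ms @ 3 + 450.0ms (3/2)
10. 1350.0ms @ 9/2 + 450.0ms (3/2)
11. 1800.0ms @ 6 + 225.0ms (3/4)
12. 2025.0ms @ 27/4 + 225.0ms (3/4)
13. 2250.0ms @ 15/2 + 90.0ms (3/10)
14. 2340.0ms @ 39/5 + 90.0ms (3/10)
15. 2430.0ms @ 81/10 + 90.0ms (3/10)
16. 2520.0ms @ 42/5 + 90.0ms (3/10)
17. 2610.0ms @ 87/10 + 90.0ms (3/10)
18. 2700.0ms @ 9 + 450.0ms (3/2)
19. 3150.0ms @ 21/2 + 225.0ms (3/4)
20. 3375.0ms @ 45/4 + 225.0ms (3/4)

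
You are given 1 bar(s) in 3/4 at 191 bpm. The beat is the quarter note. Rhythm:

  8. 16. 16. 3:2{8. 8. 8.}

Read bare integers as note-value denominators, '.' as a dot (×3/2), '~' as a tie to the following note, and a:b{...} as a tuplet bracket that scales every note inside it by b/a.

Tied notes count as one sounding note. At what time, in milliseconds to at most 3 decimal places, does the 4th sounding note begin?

1. 0.0ms @ 0 + 235.602ms (3/4)
2. 235.602ms @ 3/4 + 117.801ms (3/8)
3. 353.403ms @ 9/8 + 117.801ms (3/8)
4. 471.204ms @ 3/2 + 157.068ms (1/2)
5. 628.272ms @ 2 + 157.068ms (1/2)
6. 785.34ms @ 5/2 + 157.068ms (1/2)

note 4 onset = 3/2b = 471.204ms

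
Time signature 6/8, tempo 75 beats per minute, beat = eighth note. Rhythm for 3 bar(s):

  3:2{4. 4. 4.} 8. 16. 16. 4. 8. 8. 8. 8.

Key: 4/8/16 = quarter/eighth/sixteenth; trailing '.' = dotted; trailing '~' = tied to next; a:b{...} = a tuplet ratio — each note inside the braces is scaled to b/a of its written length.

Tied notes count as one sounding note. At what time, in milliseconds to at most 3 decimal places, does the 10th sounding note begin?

1. 0.0ms @ 0 + 1600.0ms (2)
2. 1600.0ms @ 2 + 1600.0ms (2)
3. 3200.0ms @ 4 + 1600.0ms (2)
4. 4800.0ms @ 6 + 1200.0ms (3/2)
5. 6000.0ms @ 15/2 + 600.0ms (3/4)
6. 6600.0ms @ 33/4 + 600.0ms (3/4)
7. 7200.0ms @ 9 + 2400.0ms (3)
8. 9600.0ms @ 12 + 1200.0ms (3/2)
9. 10800.0ms @ 27/2 + 1200.0ms (3/2)
10. 12000.0ms @ 15 + 1200.0ms (3/2)
11. 13200.0ms @ 33/2 + 1200.0ms (3/2)

note 10 onset = 15b = 12000.0ms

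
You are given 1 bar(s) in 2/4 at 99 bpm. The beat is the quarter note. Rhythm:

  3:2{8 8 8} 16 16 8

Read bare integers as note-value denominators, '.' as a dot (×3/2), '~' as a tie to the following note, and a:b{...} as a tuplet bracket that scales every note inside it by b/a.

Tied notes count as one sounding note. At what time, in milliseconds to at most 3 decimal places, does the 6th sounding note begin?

1. 0.0ms @ 0 + 202.02ms (1/3)
2. 202.02ms @ 1/3 + 202.02ms (1/3)
3. 404.04ms @ 2/3 + 202.02ms (1/3)
4. 606.061ms @ 1 + 151.515ms (1/4)
5. 757.576ms @ 5/4 + 151.515ms (1/4)
6. 909.091ms @ 3/2 + 303.03ms (1/2)

note 6 onset = 3/2b = 909.091ms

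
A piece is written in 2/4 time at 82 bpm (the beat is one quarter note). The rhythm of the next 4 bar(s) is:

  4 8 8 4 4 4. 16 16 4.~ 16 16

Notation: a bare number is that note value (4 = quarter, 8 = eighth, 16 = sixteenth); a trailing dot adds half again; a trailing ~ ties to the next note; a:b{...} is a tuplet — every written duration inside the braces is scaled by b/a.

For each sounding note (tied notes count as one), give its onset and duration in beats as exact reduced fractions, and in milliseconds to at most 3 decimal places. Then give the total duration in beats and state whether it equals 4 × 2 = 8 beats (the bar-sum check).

1) 0.0ms=0b +731.707ms=1b
2) 731.707ms=1b +365.854ms=1/2b
3) 1097.561ms=3/2b +365.854ms=1/2b
4) 1463.415ms=2b +731.707ms=1b
5) 2195.122ms=3b +731.707ms=1b
6) 2926.829ms=4b +1097.561ms=3/2b
7) 4024.39ms=11/2b +182.927ms=1/4b
8) 4207.317ms=23/4b +182.927ms=1/4b
9) 4390.244ms=6b +1280.488ms=7/4b
10) 5670.732ms=31/4b +182.927ms=1/4b
Σ=8b of 8 (82bpm 2/4) — PASS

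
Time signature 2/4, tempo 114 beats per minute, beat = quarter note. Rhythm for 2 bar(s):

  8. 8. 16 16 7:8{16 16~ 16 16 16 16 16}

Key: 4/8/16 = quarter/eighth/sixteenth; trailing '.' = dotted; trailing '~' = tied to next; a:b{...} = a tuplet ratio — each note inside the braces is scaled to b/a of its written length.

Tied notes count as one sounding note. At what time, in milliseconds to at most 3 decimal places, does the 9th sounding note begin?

note 9 onset = 24/7b = 1804.511ms

1. 0.0ms @ 0 + 394.737ms (3/4)
2. 394.737ms @ 3/4 + 394.737ms (3/4)
3. 789.474ms @ 3/2 + 131.579ms (1/4)
4. 921.053ms @ 7/4 + 131.579ms (1/4)
5. 1052.632ms @ 2 + 150.376ms (2/7)
6. 1203.008ms @ 16/7 + 300.752ms (4/7)
7. 1503.759ms @ 20/7 + 150.376ms (2/7)
8. 1654.135ms @ 22/7 + 150.376ms (2/7)
9. 1804.511ms @ 24/7 + 150.376ms (2/7)
10. 1954.887ms @ 26/7 + 150.376ms (2/7)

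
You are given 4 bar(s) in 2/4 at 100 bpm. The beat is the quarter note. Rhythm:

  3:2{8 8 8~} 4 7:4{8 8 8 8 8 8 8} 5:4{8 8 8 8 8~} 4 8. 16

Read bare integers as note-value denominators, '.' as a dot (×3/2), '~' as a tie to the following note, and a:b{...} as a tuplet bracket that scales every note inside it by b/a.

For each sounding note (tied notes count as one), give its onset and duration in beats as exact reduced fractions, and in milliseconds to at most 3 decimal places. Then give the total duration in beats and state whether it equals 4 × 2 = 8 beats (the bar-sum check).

1) 0.0ms=0b +200.0ms=1/3b
2) 200.0ms=1/3b +200.0ms=1/3b
3) 400.0ms=2/3b +800.0ms=4/3b
4) 1200.0ms=2b +171.429ms=2/7b
5) 1371.429ms=16/7b +171.429ms=2/7b
6) 1542.857ms=18/7b +171.429ms=2/7b
7) 1714.286ms=20/7b +171.429ms=2/7b
8) 1885.714ms=22/7b +171.429ms=2/7b
9) 2057.143ms=24/7b +171.429ms=2/7b
10) 2228.571ms=26/7b +171.429ms=2/7b
11) 2400.0ms=4b +240.0ms=2/5b
12) 2640.0ms=22/5b +240.0ms=2/5b
13) 2880.0ms=24/5b +240.0ms=2/5b
14) 3120.0ms=26/5b +240.0ms=2/5b
15) 3360.0ms=28/5b +840.0ms=7/5b
16) 4200.0ms=7b +450.0ms=3/4b
17) 4650.0ms=31/4b +150.0ms=1/4b
Σ=8b of 8 (100bpm 2/4) — PASS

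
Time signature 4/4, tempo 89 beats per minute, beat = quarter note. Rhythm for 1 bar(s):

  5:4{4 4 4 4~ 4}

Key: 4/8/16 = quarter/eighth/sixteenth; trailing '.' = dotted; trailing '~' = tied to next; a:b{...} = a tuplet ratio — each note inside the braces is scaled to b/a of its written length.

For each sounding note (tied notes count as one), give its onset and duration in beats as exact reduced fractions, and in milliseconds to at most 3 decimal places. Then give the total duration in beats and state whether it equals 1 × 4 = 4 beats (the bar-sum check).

1) 0.0ms=0b +539.326ms=4/5b
2) 539.326ms=4/5b +539.326ms=4/5b
3) 1078.652ms=8/5b +539.326ms=4/5b
4) 1617.978ms=12/5b +1078.652ms=8/5b
Σ=4b of 4 (89bpm 4/4) — PASS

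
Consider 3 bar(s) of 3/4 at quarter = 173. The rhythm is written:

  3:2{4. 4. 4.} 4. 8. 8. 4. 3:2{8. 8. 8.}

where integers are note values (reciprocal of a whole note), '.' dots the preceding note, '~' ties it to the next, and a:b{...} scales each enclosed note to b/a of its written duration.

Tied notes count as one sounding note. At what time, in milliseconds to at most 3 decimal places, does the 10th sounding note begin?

note 10 onset = 17/2b = 2947.977ms

1. 0.0ms @ 0 + 346.821ms (1)
2. 346.821ms @ 1 + 346.821ms (1)
3. 693.642ms @ 2 + 346.821ms (1)
4. 1040.462ms @ 3 + 520.231ms (3/2)
5. 1560.694ms @ 9/2 + 260.116ms (3/4)
6. 1820.809ms @ 21/4 + 260.116ms (3/4)
7. 2080.925ms @ 6 + 520.231ms (3/2)
8. 2601.156ms @ 15/2 + 173.41ms (1/2)
9. 2774.566ms @ 8 + 173.41ms (1/2)
10. 2947.977ms @ 17/2 + 173.41ms (1/2)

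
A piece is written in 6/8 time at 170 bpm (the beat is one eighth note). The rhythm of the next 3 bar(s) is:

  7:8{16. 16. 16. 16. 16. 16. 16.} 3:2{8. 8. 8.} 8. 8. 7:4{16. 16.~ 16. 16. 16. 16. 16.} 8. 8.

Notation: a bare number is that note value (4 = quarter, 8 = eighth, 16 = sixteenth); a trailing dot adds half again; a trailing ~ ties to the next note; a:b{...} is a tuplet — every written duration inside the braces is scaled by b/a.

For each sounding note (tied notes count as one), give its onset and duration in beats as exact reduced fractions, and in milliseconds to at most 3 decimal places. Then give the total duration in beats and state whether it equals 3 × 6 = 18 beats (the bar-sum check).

1) 0.0ms=0b +302.521ms=6/7b
2) 302.521ms=6/7b +302.521ms=6/7b
3) 605.042ms=12/7b +302.521ms=6/7b
4) 907.563ms=18/7b +302.521ms=6/7b
5) 1210.084ms=24/7b +302.521ms=6/7b
6) 1512.605ms=30/7b +302.521ms=6/7b
7) 1815.126ms=36/7b +302.521ms=6/7b
8) 2117.647ms=6b +352.941ms=1b
9) 2470.588ms=7b +352.941ms=1b
10) 2823.529ms=8b +352.941ms=1b
11) 3176.471ms=9b +529.412ms=3/2b
12) 3705.882ms=21/2b +529.412ms=3/2b
13) 4235.294ms=12b +151.261ms=3/7b
14) 4386.555ms=87/7b +302.521ms=6/7b
15) 4689.076ms=93/7b +151.261ms=3/7b
16) 4840.336ms=96/7b +151.261ms=3/7b
17) 4991.597ms=99/7b +151.261ms=3/7b
18) 5142.857ms=102/7b +151.261ms=3/7b
19) 5294.118ms=15b +529.412ms=3/2b
20) 5823.529ms=33/2b +529.412ms=3/2b
Σ=18b of 18 (170bpm 6/8) — PASS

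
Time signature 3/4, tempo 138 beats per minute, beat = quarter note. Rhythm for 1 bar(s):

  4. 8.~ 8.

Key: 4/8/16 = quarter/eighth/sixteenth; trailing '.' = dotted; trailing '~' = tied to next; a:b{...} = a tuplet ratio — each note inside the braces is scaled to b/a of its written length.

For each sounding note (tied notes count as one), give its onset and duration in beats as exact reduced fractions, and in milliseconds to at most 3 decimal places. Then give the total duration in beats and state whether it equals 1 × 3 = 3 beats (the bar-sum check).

1) 0.0ms=0b +652.174ms=3/2b
2) 652.174ms=3/2b +652.174ms=3/2b
Σ=3b of 3 (138bpm 3/4) — PASS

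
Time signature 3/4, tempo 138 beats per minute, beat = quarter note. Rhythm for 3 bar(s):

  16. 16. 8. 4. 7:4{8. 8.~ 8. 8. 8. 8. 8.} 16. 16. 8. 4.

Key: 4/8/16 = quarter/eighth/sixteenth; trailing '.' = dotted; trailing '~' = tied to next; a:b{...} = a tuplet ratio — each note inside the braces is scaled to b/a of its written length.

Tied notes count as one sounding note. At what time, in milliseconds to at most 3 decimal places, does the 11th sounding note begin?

note 11 onset = 6b = 2608.696ms

1. 0.0ms @ 0 + 163.043ms (3/8)
2. 163.043ms @ 3/8 + 163.043ms (3/8)
3. 326.087ms @ 3/4 + 326.087ms (3/4)
4. 652.174ms @ 3/2 + 652.174ms (3/2)
5. 1304.348ms @ 3 + 186.335ms (3/7)
6. 1490.683ms @ 24/7 + 372.671ms (6/7)
7. 1863.354ms @ 30/7 + 186.335ms (3/7)
8. 2049.689ms @ 33/7 + 186.335ms (3/7)
9. 2236.025ms @ 36/7 + 186.335ms (3/7)
10. 2422.36ms @ 39/7 + 186.335ms (3/7)
11. 2608.696ms @ 6 + 163.043ms (3/8)
12. 2771.739ms @ 51/8 + 163.043ms (3/8)
13. 2934.783ms @ 27/4 + 326.087ms (3/4)
14. 3260.87ms @ 15/2 + 652.174ms (3/2)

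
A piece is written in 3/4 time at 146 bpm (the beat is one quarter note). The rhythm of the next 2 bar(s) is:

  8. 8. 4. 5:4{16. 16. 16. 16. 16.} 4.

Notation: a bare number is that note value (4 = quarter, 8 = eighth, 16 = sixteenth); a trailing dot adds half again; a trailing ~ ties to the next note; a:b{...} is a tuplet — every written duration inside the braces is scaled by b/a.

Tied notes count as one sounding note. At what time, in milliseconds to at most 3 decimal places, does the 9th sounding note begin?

1. 0.0ms @ 0 + 308.219ms (3/4)
2. 308.219ms @ 3/4 + 308.219ms (3/4)
3. 616.438ms @ 3/2 + 616.438ms (3/2)
4. 1232.877ms @ 3 + 123.288ms (3/10)
5. 1356.164ms @ 33/10 + 123.288ms (3/10)
6. 1479.452ms @ 18/5 + 123.288ms (3/10)
7. 1602.74ms @ 39/10 + 123.288ms (3/10)
8. 1726.027ms @ 21/5 + 123.288ms (3/10)
9. 1849.315ms @ 9/2 + 616.438ms (3/2)

note 9 onset = 9/2b = 1849.315ms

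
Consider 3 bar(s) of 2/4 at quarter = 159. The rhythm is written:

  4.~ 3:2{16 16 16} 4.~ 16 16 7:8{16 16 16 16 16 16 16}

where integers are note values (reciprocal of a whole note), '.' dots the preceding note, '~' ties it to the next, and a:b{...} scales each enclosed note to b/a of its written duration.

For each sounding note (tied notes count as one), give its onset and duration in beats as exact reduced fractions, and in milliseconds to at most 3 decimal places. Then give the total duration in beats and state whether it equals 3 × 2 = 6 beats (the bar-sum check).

1) 0.0ms=0b +628.931ms=5/3b
2) 628.931ms=5/3b +62.893ms=1/6b
3) 691.824ms=11/6b +62.893ms=1/6b
4) 754.717ms=2b +660.377ms=7/4b
5) 1415.094ms=15/4b +94.34ms=1/4b
6) 1509.434ms=4b +107.817ms=2/7b
7) 1617.251ms=30/7b +107.817ms=2/7b
8) 1725.067ms=32/7b +107.817ms=2/7b
9) 1832.884ms=34/7b +107.817ms=2/7b
10) 1940.701ms=36/7b +107.817ms=2/7b
11) 2048.518ms=38/7b +107.817ms=2/7b
12) 2156.334ms=40/7b +107.817ms=2/7b
Σ=6b of 6 (159bpm 2/4) — PASS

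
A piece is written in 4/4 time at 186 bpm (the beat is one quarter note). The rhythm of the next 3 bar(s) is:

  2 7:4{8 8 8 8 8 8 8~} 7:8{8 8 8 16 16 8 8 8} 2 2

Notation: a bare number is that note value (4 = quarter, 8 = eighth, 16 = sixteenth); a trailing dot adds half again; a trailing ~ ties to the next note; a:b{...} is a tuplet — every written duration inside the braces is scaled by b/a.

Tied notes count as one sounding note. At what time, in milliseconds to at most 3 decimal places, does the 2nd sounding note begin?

1. 0.0ms @ 0 + 645.161ms (2)
2. 645.161ms @ 2 + 92.166ms (2/7)
3. 737.327ms @ 16/7 + 92.166ms (2/7)
4. 829.493ms @ 18/7 + 92.166ms (2/7)
5. 921.659ms @ 20/7 + 92.166ms (2/7)
6. 1013.825ms @ 22/7 + 92.166ms (2/7)
7. 1105.991ms @ 24/7 + 92.166ms (2/7)
8. 1198.157ms @ 26/7 + 276.498ms (6/7)
9. 1474.654ms @ 32/7 + 184.332ms (4/7)
10. 1658.986ms @ 36/7 + 184.332ms (4/7)
11. 1843.318ms @ 40/7 + 92.166ms (2/7)
12. 1935.484ms @ 6 + 92.166ms (2/7)
13. 2027.65ms @ 44/7 + 184.332ms (4/7)
14. 2211.982ms @ 48/7 + 184.332ms (4/7)
15. 2396.313ms @ 52/7 + 184.332ms (4/7)
16. 2580.645ms @ 8 + 645.161ms (2)
17. 3225.806ms @ 10 + 645.161ms (2)

note 2 onset = 2b = 645.161ms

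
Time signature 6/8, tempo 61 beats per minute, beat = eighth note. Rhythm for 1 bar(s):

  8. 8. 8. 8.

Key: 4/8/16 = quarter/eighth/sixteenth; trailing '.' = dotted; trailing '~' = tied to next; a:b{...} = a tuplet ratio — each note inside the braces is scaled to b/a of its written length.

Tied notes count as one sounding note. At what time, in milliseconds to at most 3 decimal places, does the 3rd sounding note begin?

note 3 onset = 3b = 2950.82ms

1. 0.0ms @ 0 + 1475.41ms (3/2)
2. 1475.41ms @ 3/2 + 1475.41ms (3/2)
3. 2950.82ms @ 3 + 1475.41ms (3/2)
4. 4426.23ms @ 9/2 + 1475.41ms (3/2)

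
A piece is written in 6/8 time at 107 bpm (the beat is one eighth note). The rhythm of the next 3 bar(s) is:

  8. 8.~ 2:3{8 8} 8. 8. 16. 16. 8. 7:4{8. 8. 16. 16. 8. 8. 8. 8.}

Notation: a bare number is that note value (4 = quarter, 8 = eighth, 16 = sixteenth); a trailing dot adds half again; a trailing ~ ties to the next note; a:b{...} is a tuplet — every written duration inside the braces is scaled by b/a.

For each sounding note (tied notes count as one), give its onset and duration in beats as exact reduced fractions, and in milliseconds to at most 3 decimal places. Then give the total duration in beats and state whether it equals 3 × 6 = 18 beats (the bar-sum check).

1) 0.0ms=0b +841.121ms=3/2b
2) 841.121ms=3/2b +1682.243ms=3b
3) 2523.364ms=9/2b +841.121ms=3/2b
4) 3364.486ms=6b +841.121ms=3/2b
5) 4205.607ms=15/2b +841.121ms=3/2b
6) 5046.729ms=9b +420.561ms=3/4b
7) 5467.29ms=39/4b +420.561ms=3/4b
8) 5887.85ms=21/2b +841.121ms=3/2b
9) 6728.972ms=12b +480.641ms=6/7b
10) 7209.613ms=90/7b +480.641ms=6/7b
11) 7690.254ms=96/7b +240.32ms=3/7b
12) 7930.574ms=99/7b +240.32ms=3/7b
13) 8170.895ms=102/7b +480.641ms=6/7b
14) 8651.535ms=108/7b +480.641ms=6/7b
15) 9132.176ms=114/7b +480.641ms=6/7b
16) 9612.817ms=120/7b +480.641ms=6/7b
Σ=18b of 18 (107bpm 6/8) — PASS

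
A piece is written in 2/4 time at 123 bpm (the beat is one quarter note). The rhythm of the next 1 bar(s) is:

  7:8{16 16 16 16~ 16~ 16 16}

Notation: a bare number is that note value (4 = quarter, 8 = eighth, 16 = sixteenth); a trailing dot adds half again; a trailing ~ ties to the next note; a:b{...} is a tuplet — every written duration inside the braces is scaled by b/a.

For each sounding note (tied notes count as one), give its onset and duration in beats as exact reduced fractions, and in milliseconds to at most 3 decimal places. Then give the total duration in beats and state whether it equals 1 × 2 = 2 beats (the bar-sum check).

1) 0.0ms=0b +139.373ms=2/7b
2) 139.373ms=2/7b +139.373ms=2/7b
3) 278.746ms=4/7b +139.373ms=2/7b
4) 418.118ms=6/7b +418.118ms=6/7b
5) 836.237ms=12/7b +139.373ms=2/7b
Σ=2b of 2 (123bpm 2/4) — PASS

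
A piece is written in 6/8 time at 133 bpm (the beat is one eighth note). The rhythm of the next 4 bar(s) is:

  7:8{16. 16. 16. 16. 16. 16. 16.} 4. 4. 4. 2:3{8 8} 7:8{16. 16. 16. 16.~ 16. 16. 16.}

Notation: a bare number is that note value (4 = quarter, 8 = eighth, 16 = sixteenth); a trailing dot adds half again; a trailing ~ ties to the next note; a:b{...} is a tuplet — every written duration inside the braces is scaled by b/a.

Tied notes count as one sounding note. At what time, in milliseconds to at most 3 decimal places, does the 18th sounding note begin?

1. 0.0ms @ 0 + 386.681ms (6/7)
2. 386.681ms @ 6/7 + 386.681ms (6/7)
3. 773.362ms @ 12/7 + 386.681ms (6/7)
4. 1160.043ms @ 18/7 + 386.681ms (6/7)
5. 1546.724ms @ 24/7 + 386.681ms (6/7)
6. 1933.405ms @ 30/7 + 386.681ms (6/7)
7. 2320.086ms @ 36/7 + 386.681ms (6/7)
8. 2706.767ms @ 6 + 1353.383ms (3)
9. 4060.15ms @ 9 + 1353.383ms (3)
10. 5413.534ms @ 12 + 1353.383ms (3)
11. 6766.917ms @ 15 + 676.692ms (3/2)
12. 7443.609ms @ 33/2 + 676.692ms (3/2)
13. 8120.301ms @ 18 + 386.681ms (6/7)
14. 8506.982ms @ 132/7 + 386.681ms (6/7)
15. 8893.663ms @ 138/7 + 386.681ms (6/7)
16. 9280.344ms @ 144/7 + 773.362ms (12/7)
17. 10053.706ms @ 156/7 + 386.681ms (6/7)
18. 10440.387ms @ 162/7 + 386.681ms (6/7)

note 18 onset = 162/7b = 10440.387ms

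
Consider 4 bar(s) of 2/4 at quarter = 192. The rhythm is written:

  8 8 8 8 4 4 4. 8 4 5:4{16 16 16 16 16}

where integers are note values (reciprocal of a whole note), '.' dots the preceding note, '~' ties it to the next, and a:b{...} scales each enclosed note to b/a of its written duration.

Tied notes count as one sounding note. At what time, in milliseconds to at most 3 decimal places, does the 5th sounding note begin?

note 5 onset = 2b = 625.0ms

1. 0.0ms @ 0 + 156.25ms (1/2)
2. 156.25ms @ 1/2 + 156.25ms (1/2)
3. 312.5ms @ 1 + 156.25ms (1/2)
4. 468.75ms @ 3/2 + 156.25ms (1/2)
5. 625.0ms @ 2 + 312.5ms (1)
6. 937.5ms @ 3 + 312.5ms (1)
7. 1250.0ms @ 4 + 468.75ms (3/2)
8. 1718.75ms @ 11/2 + 156.25ms (1/2)
9. 1875.0ms @ 6 + 312.5ms (1)
10. 2187.5ms @ 7 + 62.5ms (1/5)
11. 2250.0ms @ 36/5 + 62.5ms (1/5)
12. 2312.5ms @ 37/5 + 62.5ms (1/5)
13. 2375.0ms @ 38/5 + 62.5ms (1/5)
14. 2437.5ms @ 39/5 + 62.5ms (1/5)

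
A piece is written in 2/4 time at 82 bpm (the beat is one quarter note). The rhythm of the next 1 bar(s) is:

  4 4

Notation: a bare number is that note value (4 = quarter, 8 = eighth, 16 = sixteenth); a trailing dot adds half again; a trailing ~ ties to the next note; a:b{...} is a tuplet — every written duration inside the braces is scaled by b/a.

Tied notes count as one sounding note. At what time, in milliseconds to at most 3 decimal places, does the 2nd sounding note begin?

1. 0.0ms @ 0 + 731.707ms (1)
2. 731.707ms @ 1 + 731.707ms (1)

note 2 onset = 1b = 731.707ms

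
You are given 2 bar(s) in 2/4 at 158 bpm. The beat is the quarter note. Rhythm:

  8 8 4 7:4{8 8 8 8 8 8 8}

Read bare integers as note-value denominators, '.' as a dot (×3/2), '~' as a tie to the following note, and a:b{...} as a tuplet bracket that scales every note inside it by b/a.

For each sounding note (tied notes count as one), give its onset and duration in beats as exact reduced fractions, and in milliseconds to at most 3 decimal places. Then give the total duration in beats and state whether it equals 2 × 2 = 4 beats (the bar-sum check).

1) 0.0ms=0b +189.873ms=1/2b
2) 189.873ms=1/2b +189.873ms=1/2b
3) 379.747ms=1b +379.747ms=1b
4) 759.494ms=2b +108.499ms=2/7b
5) 867.993ms=16/7b +108.499ms=2/7b
6) 976.492ms=18/7b +108.499ms=2/7b
7) 1084.991ms=20/7b +108.499ms=2/7b
8) 1193.49ms=22/7b +108.499ms=2/7b
9) 1301.989ms=24/7b +108.499ms=2/7b
10) 1410.488ms=26/7b +108.499ms=2/7b
Σ=4b of 4 (158bpm 2/4) — PASS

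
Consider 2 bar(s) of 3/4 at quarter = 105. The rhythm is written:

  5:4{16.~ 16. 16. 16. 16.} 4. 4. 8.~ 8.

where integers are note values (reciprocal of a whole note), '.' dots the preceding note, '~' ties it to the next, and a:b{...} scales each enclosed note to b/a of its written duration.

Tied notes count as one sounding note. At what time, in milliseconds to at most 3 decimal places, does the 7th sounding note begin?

1. 0.0ms @ 0 + 342.857ms (3/5)
2. 342.857ms @ 3/5 + 171.429ms (3/10)
3. 514.286ms @ 9/10 + 171.429ms (3/10)
4. 685.714ms @ 6/5 + 171.429ms (3/10)
5. 857.143ms @ 3/2 + 857.143ms (3/2)
6. 1714.286ms @ 3 + 857.143ms (3/2)
7. 2571.429ms @ 9/2 + 857.143ms (3/2)

note 7 onset = 9/2b = 2571.429ms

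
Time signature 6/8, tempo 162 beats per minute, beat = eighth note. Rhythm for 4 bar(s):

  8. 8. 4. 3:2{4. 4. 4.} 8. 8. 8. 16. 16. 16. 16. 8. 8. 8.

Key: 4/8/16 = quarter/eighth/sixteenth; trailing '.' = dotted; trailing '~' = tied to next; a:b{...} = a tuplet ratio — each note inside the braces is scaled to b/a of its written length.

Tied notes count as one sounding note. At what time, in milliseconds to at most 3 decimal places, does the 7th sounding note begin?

note 7 onset = 12b = 4444.444ms

1. 0.0ms @ 0 + 555.556ms (3/2)
2. 555.556ms @ 3/2 + 555.556ms (3/2)
3. 1111.111ms @ 3 + 1111.111ms (3)
4. 2222.222ms @ 6 + 740.741ms (2)
5. 2962.963ms @ 8 + 740.741ms (2)
6. 3703.704ms @ 10 + 740.741ms (2)
7. 4444.444ms @ 12 + 555.556ms (3/2)
8. 5000.0ms @ 27/2 + 555.556ms (3/2)
9. 5555.556ms @ 15 + 555.556ms (3/2)
10. 6111.111ms @ 33/2 + 277.778ms (3/4)
11. 6388.889ms @ 69/4 + 277.778ms (3/4)
12. 6666.667ms @ 18 + 277.778ms (3/4)
13. 6944.444ms @ 75/4 + 277.778ms (3/4)
14. 7222.222ms @ 39/2 + 555.556ms (3/2)
15. 7777.778ms @ 21 + 555.556ms (3/2)
16. 8333.333ms @ 45/2 + 555.556ms (3/2)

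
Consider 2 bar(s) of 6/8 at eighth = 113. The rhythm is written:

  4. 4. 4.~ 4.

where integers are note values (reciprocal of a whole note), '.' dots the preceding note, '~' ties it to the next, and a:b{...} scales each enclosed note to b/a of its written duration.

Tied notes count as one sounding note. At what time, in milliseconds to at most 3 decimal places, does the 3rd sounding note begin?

1. 0.0ms @ 0 + 1592.92ms (3)
2. 1592.92ms @ 3 + 1592.92ms (3)
3. 3185.841ms @ 6 + 3185.841ms (6)

note 3 onset = 6b = 3185.841ms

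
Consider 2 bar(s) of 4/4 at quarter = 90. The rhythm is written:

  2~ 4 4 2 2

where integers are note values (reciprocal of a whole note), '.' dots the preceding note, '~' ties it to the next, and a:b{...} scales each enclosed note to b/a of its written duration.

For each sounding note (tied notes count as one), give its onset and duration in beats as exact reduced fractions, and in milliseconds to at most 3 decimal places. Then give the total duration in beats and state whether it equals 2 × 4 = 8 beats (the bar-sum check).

1) 0.0ms=0b +2000.0ms=3b
2) 2000.0ms=3b +666.667ms=1b
3) 2666.667ms=4b +1333.333ms=2b
4) 4000.0ms=6b +1333.333ms=2b
Σ=8b of 8 (90bpm 4/4) — PASS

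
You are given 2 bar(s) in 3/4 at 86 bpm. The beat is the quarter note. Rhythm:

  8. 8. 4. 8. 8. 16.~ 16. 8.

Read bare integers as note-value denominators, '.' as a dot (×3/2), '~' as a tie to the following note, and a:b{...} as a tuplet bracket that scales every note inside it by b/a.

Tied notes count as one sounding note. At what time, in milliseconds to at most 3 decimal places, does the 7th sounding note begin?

note 7 onset = 21/4b = 3662.791ms

1. 0.0ms @ 0 + 523.256ms (3/4)
2. 523.256ms @ 3/4 + 523.256ms (3/4)
3. 1046.512ms @ 3/2 + 1046.512ms (3/2)
4. 2093.023ms @ 3 + 523.256ms (3/4)
5. 2616.279ms @ 15/4 + 523.256ms (3/4)
6. 3139.535ms @ 9/2 + 523.256ms (3/4)
7. 3662.791ms @ 21/4 + 523.256ms (3/4)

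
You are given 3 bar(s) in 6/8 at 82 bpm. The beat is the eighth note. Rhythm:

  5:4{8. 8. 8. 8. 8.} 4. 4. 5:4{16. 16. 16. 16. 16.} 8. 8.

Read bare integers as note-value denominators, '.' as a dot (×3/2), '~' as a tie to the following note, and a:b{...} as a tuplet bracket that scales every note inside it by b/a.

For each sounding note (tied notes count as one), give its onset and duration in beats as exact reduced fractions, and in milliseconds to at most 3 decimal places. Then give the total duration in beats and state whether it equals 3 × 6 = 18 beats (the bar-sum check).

1) 0.0ms=0b +878.049ms=6/5b
2) 878.049ms=6/5b +878.049ms=6/5b
3) 1756.098ms=12/5b +878.049ms=6/5b
4) 2634.146ms=18/5b +878.049ms=6/5b
5) 3512.195ms=24/5b +878.049ms=6/5b
6) 4390.244ms=6b +2195.122ms=3b
7) 6585.366ms=9b +2195.122ms=3b
8) 8780.488ms=12b +439.024ms=3/5b
9) 9219.512ms=63/5b +439.024ms=3/5b
10) 9658.537ms=66/5b +439.024ms=3/5b
11) 10097.561ms=69/5b +439.024ms=3/5b
12) 10536.585ms=72/5b +439.024ms=3/5b
13) 10975.61ms=15b +1097.561ms=3/2b
14) 12073.171ms=33/2b +1097.561ms=3/2b
Σ=18b of 18 (82bpm 6/8) — PASS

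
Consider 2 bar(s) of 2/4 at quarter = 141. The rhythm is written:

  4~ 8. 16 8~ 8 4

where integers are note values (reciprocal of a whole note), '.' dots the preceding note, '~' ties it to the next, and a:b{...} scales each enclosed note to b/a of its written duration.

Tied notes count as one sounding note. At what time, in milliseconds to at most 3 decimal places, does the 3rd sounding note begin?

1. 0.0ms @ 0 + 744.681ms (7/4)
2. 744.681ms @ 7/4 + 106.383ms (1/4)
3. 851.064ms @ 2 + 425.532ms (1)
4. 1276.596ms @ 3 + 425.532ms (1)

note 3 onset = 2b = 851.064ms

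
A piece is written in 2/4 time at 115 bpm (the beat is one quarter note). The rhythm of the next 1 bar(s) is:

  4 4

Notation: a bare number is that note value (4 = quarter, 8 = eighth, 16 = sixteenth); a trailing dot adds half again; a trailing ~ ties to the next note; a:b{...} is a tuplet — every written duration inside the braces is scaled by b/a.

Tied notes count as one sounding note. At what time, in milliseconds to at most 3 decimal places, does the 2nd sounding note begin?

1. 0.0ms @ 0 + 521.739ms (1)
2. 521.739ms @ 1 + 521.739ms (1)

note 2 onset = 1b = 521.739ms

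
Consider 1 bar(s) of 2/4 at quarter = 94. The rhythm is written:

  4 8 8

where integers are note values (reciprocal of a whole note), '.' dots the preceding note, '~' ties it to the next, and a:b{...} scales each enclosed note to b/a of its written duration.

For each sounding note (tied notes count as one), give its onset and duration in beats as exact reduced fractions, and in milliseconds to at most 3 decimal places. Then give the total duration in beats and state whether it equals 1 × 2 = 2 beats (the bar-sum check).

1) 0.0ms=0b +638.298ms=1b
2) 638.298ms=1b +319.149ms=1/2b
3) 957.447ms=3/2b +319.149ms=1/2b
Σ=2b of 2 (94bpm 2/4) — PASS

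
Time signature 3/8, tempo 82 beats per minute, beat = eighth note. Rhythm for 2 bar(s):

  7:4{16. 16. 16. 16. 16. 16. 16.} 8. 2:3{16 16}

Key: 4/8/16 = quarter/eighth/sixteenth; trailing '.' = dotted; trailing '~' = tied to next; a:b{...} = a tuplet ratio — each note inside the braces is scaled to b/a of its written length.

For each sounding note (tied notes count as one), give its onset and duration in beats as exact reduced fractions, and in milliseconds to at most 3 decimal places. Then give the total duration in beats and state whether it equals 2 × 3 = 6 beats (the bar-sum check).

1) 0.0ms=0b +313.589ms=3/7b
2) 313.589ms=3/7b +313.589ms=3/7b
3) 627.178ms=6/7b +313.589ms=3/7b
4) 940.767ms=9/7b +313.589ms=3/7b
5) 1254.355ms=12/7b +313.589ms=3/7b
6) 1567.944ms=15/7b +313.589ms=3/7b
7) 1881.533ms=18/7b +313.589ms=3/7b
8) 2195.122ms=3b +1097.561ms=3/2b
9) 3292.683ms=9/2b +548.78ms=3/4b
10) 3841.463ms=21/4b +548.78ms=3/4b
Σ=6b of 6 (82bpm 3/8) — PASS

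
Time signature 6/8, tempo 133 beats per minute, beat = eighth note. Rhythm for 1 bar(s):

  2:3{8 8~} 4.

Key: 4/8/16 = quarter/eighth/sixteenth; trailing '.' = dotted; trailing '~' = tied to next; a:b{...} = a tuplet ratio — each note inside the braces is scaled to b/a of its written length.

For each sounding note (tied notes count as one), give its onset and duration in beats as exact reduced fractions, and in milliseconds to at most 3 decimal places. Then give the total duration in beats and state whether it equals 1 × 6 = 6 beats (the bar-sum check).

1) 0.0ms=0b +676.692ms=3/2b
2) 676.692ms=3/2b +2030.075ms=9/2b
Σ=6b of 6 (133bpm 6/8) — PASS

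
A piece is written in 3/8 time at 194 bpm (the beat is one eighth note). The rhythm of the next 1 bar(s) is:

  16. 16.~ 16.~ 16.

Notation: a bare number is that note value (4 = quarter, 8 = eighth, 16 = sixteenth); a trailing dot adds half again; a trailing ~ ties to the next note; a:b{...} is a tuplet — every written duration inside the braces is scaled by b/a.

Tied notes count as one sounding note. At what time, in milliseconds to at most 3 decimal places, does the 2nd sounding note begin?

note 2 onset = 3/4b = 231.959ms

1. 0.0ms @ 0 + 231.959ms (3/4)
2. 231.959ms @ 3/4 + 695.876ms (9/4)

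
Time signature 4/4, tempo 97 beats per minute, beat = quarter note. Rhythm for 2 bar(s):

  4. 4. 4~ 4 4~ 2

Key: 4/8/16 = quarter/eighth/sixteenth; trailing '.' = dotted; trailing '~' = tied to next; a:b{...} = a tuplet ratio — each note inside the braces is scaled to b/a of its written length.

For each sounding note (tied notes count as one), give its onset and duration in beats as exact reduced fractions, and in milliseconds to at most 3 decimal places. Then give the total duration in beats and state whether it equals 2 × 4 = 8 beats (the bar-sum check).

1) 0.0ms=0b +927.835ms=3/2b
2) 927.835ms=3/2b +927.835ms=3/2b
3) 1855.67ms=3b +1237.113ms=2b
4) 3092.784ms=5b +1855.67ms=3b
Σ=8b of 8 (97bpm 4/4) — PASS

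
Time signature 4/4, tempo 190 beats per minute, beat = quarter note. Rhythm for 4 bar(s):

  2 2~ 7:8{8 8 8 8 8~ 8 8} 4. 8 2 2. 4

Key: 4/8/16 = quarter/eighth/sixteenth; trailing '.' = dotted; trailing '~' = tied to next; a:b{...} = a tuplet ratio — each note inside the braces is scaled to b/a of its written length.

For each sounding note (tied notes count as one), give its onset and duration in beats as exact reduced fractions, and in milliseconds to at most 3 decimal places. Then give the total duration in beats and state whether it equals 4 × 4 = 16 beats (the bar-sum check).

1) 0.0ms=0b +631.579ms=2b
2) 631.579ms=2b +812.03ms=18/7b
3) 1443.609ms=32/7b +180.451ms=4/7b
4) 1624.06ms=36/7b +180.451ms=4/7b
5) 1804.511ms=40/7b +180.451ms=4/7b
6) 1984.962ms=44/7b +360.902ms=8/7b
7) 2345.865ms=52/7b +180.451ms=4/7b
8) 2526.316ms=8b +473.684ms=3/2b
9) 3000.0ms=19/2b +157.895ms=1/2b
10) 3157.895ms=10b +631.579ms=2b
11) 3789.474ms=12b +947.368ms=3b
12) 4736.842ms=15b +315.789ms=1b
Σ=16b of 16 (190bpm 4/4) — PASS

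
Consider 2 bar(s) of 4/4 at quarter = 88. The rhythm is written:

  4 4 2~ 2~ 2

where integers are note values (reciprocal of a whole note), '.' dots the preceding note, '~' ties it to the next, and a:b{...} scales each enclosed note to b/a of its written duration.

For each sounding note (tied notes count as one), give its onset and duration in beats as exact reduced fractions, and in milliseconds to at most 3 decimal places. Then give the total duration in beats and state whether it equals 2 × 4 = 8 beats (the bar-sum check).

1) 0.0ms=0b +681.818ms=1b
2) 681.818ms=1b +681.818ms=1b
3) 1363.636ms=2b +4090.909ms=6b
Σ=8b of 8 (88bpm 4/4) — PASS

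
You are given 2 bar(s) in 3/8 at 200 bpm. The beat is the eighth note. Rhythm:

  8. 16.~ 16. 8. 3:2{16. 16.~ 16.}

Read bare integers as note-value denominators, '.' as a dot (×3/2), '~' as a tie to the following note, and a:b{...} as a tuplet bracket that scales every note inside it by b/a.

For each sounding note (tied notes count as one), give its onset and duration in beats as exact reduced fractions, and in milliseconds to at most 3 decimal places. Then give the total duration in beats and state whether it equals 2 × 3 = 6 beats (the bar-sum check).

1) 0.0ms=0b +450.0ms=3/2b
2) 450.0ms=3/2b +450.0ms=3/2b
3) 900.0ms=3b +450.0ms=3/2b
4) 1350.0ms=9/2b +150.0ms=1/2b
5) 1500.0ms=5b +300.0ms=1b
Σ=6b of 6 (200bpm 3/8) — PASS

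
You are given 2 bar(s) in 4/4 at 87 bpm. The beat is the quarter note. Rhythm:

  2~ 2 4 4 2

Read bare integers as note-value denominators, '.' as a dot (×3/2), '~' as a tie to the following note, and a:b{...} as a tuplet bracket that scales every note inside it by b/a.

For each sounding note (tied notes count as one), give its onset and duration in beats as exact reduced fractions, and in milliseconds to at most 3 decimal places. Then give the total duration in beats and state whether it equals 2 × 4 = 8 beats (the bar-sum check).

1) 0.0ms=0b +2758.621ms=4b
2) 2758.621ms=4b +689.655ms=1b
3) 3448.276ms=5b +689.655ms=1b
4) 4137.931ms=6b +1379.31ms=2b
Σ=8b of 8 (87bpm 4/4) — PASS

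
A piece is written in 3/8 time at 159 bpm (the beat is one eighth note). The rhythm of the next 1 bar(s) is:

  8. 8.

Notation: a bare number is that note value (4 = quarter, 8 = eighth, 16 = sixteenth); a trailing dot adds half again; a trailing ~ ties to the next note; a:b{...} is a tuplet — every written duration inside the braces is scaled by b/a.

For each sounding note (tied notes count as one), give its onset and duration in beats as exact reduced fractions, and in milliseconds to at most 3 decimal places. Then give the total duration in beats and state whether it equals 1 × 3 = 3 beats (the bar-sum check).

1) 0.0ms=0b +566.038ms=3/2b
2) 566.038ms=3/2b +566.038ms=3/2b
Σ=3b of 3 (159bpm 3/8) — PASS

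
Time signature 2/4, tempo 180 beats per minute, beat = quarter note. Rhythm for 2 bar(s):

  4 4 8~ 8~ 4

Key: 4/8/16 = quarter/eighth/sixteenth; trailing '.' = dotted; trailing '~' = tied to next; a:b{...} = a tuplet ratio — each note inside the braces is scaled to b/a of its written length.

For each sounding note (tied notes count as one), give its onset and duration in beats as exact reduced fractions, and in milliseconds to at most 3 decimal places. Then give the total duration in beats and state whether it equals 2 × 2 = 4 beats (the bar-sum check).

1) 0.0ms=0b +333.333ms=1b
2) 333.333ms=1b +333.333ms=1b
3) 666.667ms=2b +666.667ms=2b
Σ=4b of 4 (180bpm 2/4) — PASS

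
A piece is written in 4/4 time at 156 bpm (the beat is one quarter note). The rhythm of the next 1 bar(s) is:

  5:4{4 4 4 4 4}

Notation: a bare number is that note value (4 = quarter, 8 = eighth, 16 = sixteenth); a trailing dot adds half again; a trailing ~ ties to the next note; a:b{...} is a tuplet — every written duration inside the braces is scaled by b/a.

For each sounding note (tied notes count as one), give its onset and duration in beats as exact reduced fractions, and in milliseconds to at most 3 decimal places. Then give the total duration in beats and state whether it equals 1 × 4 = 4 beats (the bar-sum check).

1) 0.0ms=0b +307.692ms=4/5b
2) 307.692ms=4/5b +307.692ms=4/5b
3) 615.385ms=8/5b +307.692ms=4/5b
4) 923.077ms=12/5b +307.692ms=4/5b
5) 1230.769ms=16/5b +307.692ms=4/5b
Σ=4b of 4 (156bpm 4/4) — PASS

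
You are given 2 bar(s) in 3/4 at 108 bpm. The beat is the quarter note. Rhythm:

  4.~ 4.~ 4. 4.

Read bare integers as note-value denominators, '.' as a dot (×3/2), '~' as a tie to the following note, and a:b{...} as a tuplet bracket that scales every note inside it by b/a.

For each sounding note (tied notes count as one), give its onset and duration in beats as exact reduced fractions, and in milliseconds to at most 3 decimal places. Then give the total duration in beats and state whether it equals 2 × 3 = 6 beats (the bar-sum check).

1) 0.0ms=0b +2500.0ms=9/2b
2) 2500.0ms=9/2b +833.333ms=3/2b
Σ=6b of 6 (108bpm 3/4) — PASS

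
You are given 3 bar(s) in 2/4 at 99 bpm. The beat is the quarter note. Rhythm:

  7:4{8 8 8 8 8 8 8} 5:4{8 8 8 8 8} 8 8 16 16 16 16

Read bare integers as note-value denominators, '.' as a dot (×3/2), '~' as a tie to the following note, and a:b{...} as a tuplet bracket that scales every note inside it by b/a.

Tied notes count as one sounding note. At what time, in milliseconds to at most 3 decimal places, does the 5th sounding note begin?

1. 0.0ms @ 0 + 173.16ms (2/7)
2. 173.16ms @ 2/7 + 173.16ms (2/7)
3. 346.32ms @ 4/7 + 173.16ms (2/7)
4. 519.481ms @ 6/7 + 173.16ms (2/7)
5. 692.641ms @ 8/7 + 173.16ms (2/7)
6. 865.801ms @ 10/7 + 173.16ms (2/7)
7. 1038.961ms @ 12/7 + 173.16ms (2/7)
8. 1212.121ms @ 2 + 242.424ms (2/5)
9. 1454.545ms @ 12/5 + 242.424ms (2/5)
10. 1696.97ms @ 14/5 + 242.424ms (2/5)
11. 1939.394ms @ 16/5 + 242.424ms (2/5)
12. 2181.818ms @ 18/5 + 242.424ms (2/5)
13. 2424.242ms @ 4 + 303.03ms (1/2)
14. 2727.273ms @ 9/2 + 303.03ms (1/2)
15. 3030.303ms @ 5 + 151.515ms (1/4)
16. 3181.818ms @ 21/4 + 151.515ms (1/4)
17. 3333.333ms @ 11/2 + 151.515ms (1/4)
18. 3484.848ms @ 23/4 + 151.515ms (1/4)

note 5 onset = 8/7b = 692.641ms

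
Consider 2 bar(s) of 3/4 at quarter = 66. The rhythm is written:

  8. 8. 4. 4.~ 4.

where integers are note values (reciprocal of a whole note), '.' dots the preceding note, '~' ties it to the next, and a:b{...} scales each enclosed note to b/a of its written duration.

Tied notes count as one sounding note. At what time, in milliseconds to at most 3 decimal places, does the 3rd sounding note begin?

note 3 onset = 3/2b = 1363.636ms

1. 0.0ms @ 0 + 681.818ms (3/4)
2. 681.818ms @ 3/4 + 681.818ms (3/4)
3. 1363.636ms @ 3/2 + 1363.636ms (3/2)
4. 2727.273ms @ 3 + 2727.273ms (3)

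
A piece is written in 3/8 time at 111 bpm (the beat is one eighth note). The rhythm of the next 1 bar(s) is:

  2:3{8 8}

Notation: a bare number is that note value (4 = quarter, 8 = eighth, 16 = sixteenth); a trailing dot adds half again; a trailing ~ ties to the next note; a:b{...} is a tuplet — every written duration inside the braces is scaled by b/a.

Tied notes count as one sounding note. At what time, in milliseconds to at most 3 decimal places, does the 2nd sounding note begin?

note 2 onset = 3/2b = 810.811ms

1. 0.0ms @ 0 + 810.811ms (3/2)
2. 810.811ms @ 3/2 + 810.811ms (3/2)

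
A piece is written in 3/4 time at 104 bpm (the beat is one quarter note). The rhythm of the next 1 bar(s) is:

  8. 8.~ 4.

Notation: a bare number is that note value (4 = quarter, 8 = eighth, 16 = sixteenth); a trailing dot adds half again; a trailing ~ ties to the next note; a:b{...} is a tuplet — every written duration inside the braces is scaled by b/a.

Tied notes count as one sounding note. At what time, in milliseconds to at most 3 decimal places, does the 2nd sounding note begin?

note 2 onset = 3/4b = 432.692ms

1. 0.0ms @ 0 + 432.692ms (3/4)
2. 432.692ms @ 3/4 + 1298.077ms (9/4)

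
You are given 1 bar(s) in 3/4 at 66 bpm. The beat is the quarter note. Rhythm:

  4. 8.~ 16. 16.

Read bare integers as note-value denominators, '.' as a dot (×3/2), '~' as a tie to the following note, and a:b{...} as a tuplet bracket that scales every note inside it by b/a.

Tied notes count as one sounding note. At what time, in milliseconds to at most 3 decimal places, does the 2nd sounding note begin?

1. 0.0ms @ 0 + 1363.636ms (3/2)
2. 1363.636ms @ 3/2 + 1022.727ms (9/8)
3. 2386.364ms @ 21/8 + 340.909ms (3/8)

note 2 onset = 3/2b = 1363.636ms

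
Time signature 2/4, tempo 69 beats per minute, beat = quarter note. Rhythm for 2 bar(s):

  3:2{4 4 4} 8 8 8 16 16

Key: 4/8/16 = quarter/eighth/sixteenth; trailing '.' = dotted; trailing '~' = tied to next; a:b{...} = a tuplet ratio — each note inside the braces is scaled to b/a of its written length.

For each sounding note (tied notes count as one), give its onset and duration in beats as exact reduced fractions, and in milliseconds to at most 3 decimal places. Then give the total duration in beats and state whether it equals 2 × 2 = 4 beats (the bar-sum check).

1) 0.0ms=0b +579.71ms=2/3b
2) 579.71ms=2/3b +579.71ms=2/3b
3) 1159.42ms=4/3b +579.71ms=2/3b
4) 1739.13ms=2b +434.783ms=1/2b
5) 2173.913ms=5/2b +434.783ms=1/2b
6) 2608.696ms=3b +434.783ms=1/2b
7) 3043.478ms=7/2b +217.391ms=1/4b
8) 3260.87ms=15/4b +217.391ms=1/4b
Σ=4b of 4 (69bpm 2/4) — PASS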